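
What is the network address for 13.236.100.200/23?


IP:   00001101.11101100.01100100.11001000
Mask: 11111111.11111111.11111110.00000000
AND operation:
Net:  00001101.11101100.01100100.00000000
Network: 13.236.100.0/23


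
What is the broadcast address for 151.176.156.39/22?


Network: 151.176.156.0/22
Host bits = 10
Set all host bits to 1:
Broadcast: 151.176.159.255


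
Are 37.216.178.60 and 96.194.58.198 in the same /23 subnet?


Mask: 255.255.254.0
37.216.178.60 AND mask = 37.216.178.0
96.194.58.198 AND mask = 96.194.58.0
No, different subnets (37.216.178.0 vs 96.194.58.0)


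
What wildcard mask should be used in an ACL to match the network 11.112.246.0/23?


Subnet mask: 255.255.254.0
Wildcard = 255.255.255.255 - subnet mask
255 - 255 = 0
255 - 255 = 0
255 - 254 = 1
255 - 0 = 255
Wildcard: 0.0.1.255


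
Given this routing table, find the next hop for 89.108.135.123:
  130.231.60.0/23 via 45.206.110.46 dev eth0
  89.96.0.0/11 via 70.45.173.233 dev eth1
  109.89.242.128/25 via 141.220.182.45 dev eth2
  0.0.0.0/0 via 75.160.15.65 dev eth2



Longest prefix match for 89.108.135.123:
  /23 130.231.60.0: no
  /11 89.96.0.0: MATCH
  /25 109.89.242.128: no
  /0 0.0.0.0: MATCH
Selected: next-hop 70.45.173.233 via eth1 (matched /11)


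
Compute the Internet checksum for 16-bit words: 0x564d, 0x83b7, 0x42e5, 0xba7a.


Sum all words (with carry folding):
+ 0x564d = 0x564d
+ 0x83b7 = 0xda04
+ 0x42e5 = 0x1cea
+ 0xba7a = 0xd764
One's complement: ~0xd764
Checksum = 0x289b


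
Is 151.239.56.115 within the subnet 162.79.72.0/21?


Subnet network: 162.79.72.0
Test IP AND mask: 151.239.56.0
No, 151.239.56.115 is not in 162.79.72.0/21


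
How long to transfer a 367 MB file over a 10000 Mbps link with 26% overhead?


Effective throughput = 10000 * (1 - 26/100) = 7400 Mbps
File size in Mb = 367 * 8 = 2936 Mb
Time = 2936 / 7400
Time = 0.3968 seconds


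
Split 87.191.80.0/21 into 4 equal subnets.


New prefix = 21 + 2 = 23
Each subnet has 512 addresses
  87.191.80.0/23
  87.191.82.0/23
  87.191.84.0/23
  87.191.86.0/23
Subnets: 87.191.80.0/23, 87.191.82.0/23, 87.191.84.0/23, 87.191.86.0/23


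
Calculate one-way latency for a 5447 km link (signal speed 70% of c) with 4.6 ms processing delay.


Speed = 0.7 * 3e5 km/s = 210000 km/s
Propagation delay = 5447 / 210000 = 0.0259 s = 25.9381 ms
Processing delay = 4.6 ms
Total one-way latency = 30.5381 ms


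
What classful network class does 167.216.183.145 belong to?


First octet: 167
Binary: 10100111
10xxxxxx -> Class B (128-191)
Class B, default mask 255.255.0.0 (/16)


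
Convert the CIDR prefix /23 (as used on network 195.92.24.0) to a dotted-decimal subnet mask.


/23 means 23 network bits, 9 host bits
Binary: 11111111111111111111111000000000
Mask: 255.255.254.0


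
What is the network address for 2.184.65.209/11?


IP:   00000010.10111000.01000001.11010001
Mask: 11111111.11100000.00000000.00000000
AND operation:
Net:  00000010.10100000.00000000.00000000
Network: 2.160.0.0/11


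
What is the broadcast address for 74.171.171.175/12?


Network: 74.160.0.0/12
Host bits = 20
Set all host bits to 1:
Broadcast: 74.175.255.255


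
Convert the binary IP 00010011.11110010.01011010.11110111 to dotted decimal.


00010011 = 19
11110010 = 242
01011010 = 90
11110111 = 247
IP: 19.242.90.247


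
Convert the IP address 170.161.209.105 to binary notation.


170 = 10101010
161 = 10100001
209 = 11010001
105 = 01101001
Binary: 10101010.10100001.11010001.01101001


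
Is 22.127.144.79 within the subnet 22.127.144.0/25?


Subnet network: 22.127.144.0
Test IP AND mask: 22.127.144.0
Yes, 22.127.144.79 is in 22.127.144.0/25


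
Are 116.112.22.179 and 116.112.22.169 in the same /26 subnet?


Mask: 255.255.255.192
116.112.22.179 AND mask = 116.112.22.128
116.112.22.169 AND mask = 116.112.22.128
Yes, same subnet (116.112.22.128)


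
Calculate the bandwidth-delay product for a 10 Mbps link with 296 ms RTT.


BDP = bandwidth * RTT
= 10 Mbps * 296 ms
= 10 * 1e6 * 296 / 1000 bits
= 2960000 bits
= 370000 bytes
= 361.3281 KB
BDP = 2960000 bits (370000 bytes)


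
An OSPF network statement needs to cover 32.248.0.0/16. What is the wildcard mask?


Subnet mask: 255.255.0.0
Wildcard = 255.255.255.255 - subnet mask
255 - 255 = 0
255 - 255 = 0
255 - 0 = 255
255 - 0 = 255
Wildcard: 0.0.255.255


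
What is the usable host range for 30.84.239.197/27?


Network: 30.84.239.192
Broadcast: 30.84.239.223
First usable = network + 1
Last usable = broadcast - 1
Range: 30.84.239.193 to 30.84.239.222


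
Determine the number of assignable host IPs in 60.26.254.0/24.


Host bits = 32 - 24 = 8
Total addresses = 2^8 = 256
Usable = total - 2 (network and broadcast)
Usable hosts: 254


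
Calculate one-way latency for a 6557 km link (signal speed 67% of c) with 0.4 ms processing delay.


Speed = 0.67 * 3e5 km/s = 201000 km/s
Propagation delay = 6557 / 201000 = 0.0326 s = 32.6219 ms
Processing delay = 0.4 ms
Total one-way latency = 33.0219 ms


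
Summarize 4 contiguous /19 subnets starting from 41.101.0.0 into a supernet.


Original prefix: /19
Number of subnets: 4 = 2^2
New prefix = 19 - 2 = 17
Supernet: 41.101.0.0/17


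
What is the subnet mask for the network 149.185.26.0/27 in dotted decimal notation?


/27 means 27 network bits, 5 host bits
Binary: 11111111111111111111111111100000
Mask: 255.255.255.224


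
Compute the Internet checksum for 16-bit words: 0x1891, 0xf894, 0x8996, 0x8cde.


Sum all words (with carry folding):
+ 0x1891 = 0x1891
+ 0xf894 = 0x1126
+ 0x8996 = 0x9abc
+ 0x8cde = 0x279b
One's complement: ~0x279b
Checksum = 0xd864


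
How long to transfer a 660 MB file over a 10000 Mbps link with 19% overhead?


Effective throughput = 10000 * (1 - 19/100) = 8100.0 Mbps
File size in Mb = 660 * 8 = 5280 Mb
Time = 5280 / 8100.0
Time = 0.6519 seconds


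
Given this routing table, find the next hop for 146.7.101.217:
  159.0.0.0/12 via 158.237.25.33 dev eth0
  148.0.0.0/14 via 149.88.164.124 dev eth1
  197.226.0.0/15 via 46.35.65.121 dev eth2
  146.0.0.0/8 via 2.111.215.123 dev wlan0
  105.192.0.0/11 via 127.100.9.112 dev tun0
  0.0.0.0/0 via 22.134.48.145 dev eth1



Longest prefix match for 146.7.101.217:
  /12 159.0.0.0: no
  /14 148.0.0.0: no
  /15 197.226.0.0: no
  /8 146.0.0.0: MATCH
  /11 105.192.0.0: no
  /0 0.0.0.0: MATCH
Selected: next-hop 2.111.215.123 via wlan0 (matched /8)


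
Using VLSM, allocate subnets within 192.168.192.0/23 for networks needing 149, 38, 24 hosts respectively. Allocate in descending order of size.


149 hosts -> /24 (254 usable): 192.168.192.0/24
38 hosts -> /26 (62 usable): 192.168.193.0/26
24 hosts -> /27 (30 usable): 192.168.193.64/27
Allocation: 192.168.192.0/24 (149 hosts, 254 usable); 192.168.193.0/26 (38 hosts, 62 usable); 192.168.193.64/27 (24 hosts, 30 usable)


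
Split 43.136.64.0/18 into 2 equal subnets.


New prefix = 18 + 1 = 19
Each subnet has 8192 addresses
  43.136.64.0/19
  43.136.96.0/19
Subnets: 43.136.64.0/19, 43.136.96.0/19


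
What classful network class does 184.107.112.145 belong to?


First octet: 184
Binary: 10111000
10xxxxxx -> Class B (128-191)
Class B, default mask 255.255.0.0 (/16)


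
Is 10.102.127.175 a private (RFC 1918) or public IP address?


RFC 1918 private ranges:
  10.0.0.0/8 (10.0.0.0 - 10.255.255.255)
  172.16.0.0/12 (172.16.0.0 - 172.31.255.255)
  192.168.0.0/16 (192.168.0.0 - 192.168.255.255)
Private (in 10.0.0.0/8)


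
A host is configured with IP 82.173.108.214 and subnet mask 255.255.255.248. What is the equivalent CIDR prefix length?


Binary: 11111111.11111111.11111111.11111000
Count leading 1s
Prefix: /29


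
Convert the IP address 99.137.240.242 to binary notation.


99 = 01100011
137 = 10001001
240 = 11110000
242 = 11110010
Binary: 01100011.10001001.11110000.11110010


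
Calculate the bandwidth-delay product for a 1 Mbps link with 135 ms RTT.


BDP = bandwidth * RTT
= 1 Mbps * 135 ms
= 1 * 1e6 * 135 / 1000 bits
= 135000 bits
= 16875 bytes
= 16.4795 KB
BDP = 135000 bits (16875 bytes)


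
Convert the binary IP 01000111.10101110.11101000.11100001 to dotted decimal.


01000111 = 71
10101110 = 174
11101000 = 232
11100001 = 225
IP: 71.174.232.225


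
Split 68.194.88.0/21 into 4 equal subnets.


New prefix = 21 + 2 = 23
Each subnet has 512 addresses
  68.194.88.0/23
  68.194.90.0/23
  68.194.92.0/23
  68.194.94.0/23
Subnets: 68.194.88.0/23, 68.194.90.0/23, 68.194.92.0/23, 68.194.94.0/23


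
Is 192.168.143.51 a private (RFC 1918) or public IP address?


RFC 1918 private ranges:
  10.0.0.0/8 (10.0.0.0 - 10.255.255.255)
  172.16.0.0/12 (172.16.0.0 - 172.31.255.255)
  192.168.0.0/16 (192.168.0.0 - 192.168.255.255)
Private (in 192.168.0.0/16)


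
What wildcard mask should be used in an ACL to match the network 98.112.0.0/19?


Subnet mask: 255.255.224.0
Wildcard = 255.255.255.255 - subnet mask
255 - 255 = 0
255 - 255 = 0
255 - 224 = 31
255 - 0 = 255
Wildcard: 0.0.31.255


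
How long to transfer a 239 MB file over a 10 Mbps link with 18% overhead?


Effective throughput = 10 * (1 - 18/100) = 8.2 Mbps
File size in Mb = 239 * 8 = 1912 Mb
Time = 1912 / 8.2
Time = 233.1707 seconds


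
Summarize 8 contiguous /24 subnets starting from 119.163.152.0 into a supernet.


Original prefix: /24
Number of subnets: 8 = 2^3
New prefix = 24 - 3 = 21
Supernet: 119.163.152.0/21


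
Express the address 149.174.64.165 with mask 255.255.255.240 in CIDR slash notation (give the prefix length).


Binary: 11111111.11111111.11111111.11110000
Count leading 1s
Prefix: /28


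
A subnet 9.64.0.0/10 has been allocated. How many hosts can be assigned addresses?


Host bits = 32 - 10 = 22
Total addresses = 2^22 = 4194304
Usable = total - 2 (network and broadcast)
Usable hosts: 4194302


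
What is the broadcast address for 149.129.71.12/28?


Network: 149.129.71.0/28
Host bits = 4
Set all host bits to 1:
Broadcast: 149.129.71.15


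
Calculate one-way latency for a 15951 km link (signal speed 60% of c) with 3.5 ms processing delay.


Speed = 0.6 * 3e5 km/s = 180000 km/s
Propagation delay = 15951 / 180000 = 0.0886 s = 88.6167 ms
Processing delay = 3.5 ms
Total one-way latency = 92.1167 ms


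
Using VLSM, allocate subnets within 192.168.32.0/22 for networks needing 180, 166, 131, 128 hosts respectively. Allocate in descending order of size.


180 hosts -> /24 (254 usable): 192.168.32.0/24
166 hosts -> /24 (254 usable): 192.168.33.0/24
131 hosts -> /24 (254 usable): 192.168.34.0/24
128 hosts -> /24 (254 usable): 192.168.35.0/24
Allocation: 192.168.32.0/24 (180 hosts, 254 usable); 192.168.33.0/24 (166 hosts, 254 usable); 192.168.34.0/24 (131 hosts, 254 usable); 192.168.35.0/24 (128 hosts, 254 usable)


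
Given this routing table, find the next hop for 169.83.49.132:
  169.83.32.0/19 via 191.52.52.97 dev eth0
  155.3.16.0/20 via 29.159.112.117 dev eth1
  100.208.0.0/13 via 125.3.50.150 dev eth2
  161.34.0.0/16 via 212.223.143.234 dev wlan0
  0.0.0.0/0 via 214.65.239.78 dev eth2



Longest prefix match for 169.83.49.132:
  /19 169.83.32.0: MATCH
  /20 155.3.16.0: no
  /13 100.208.0.0: no
  /16 161.34.0.0: no
  /0 0.0.0.0: MATCH
Selected: next-hop 191.52.52.97 via eth0 (matched /19)


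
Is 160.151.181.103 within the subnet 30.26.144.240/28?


Subnet network: 30.26.144.240
Test IP AND mask: 160.151.181.96
No, 160.151.181.103 is not in 30.26.144.240/28


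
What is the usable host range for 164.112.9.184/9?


Network: 164.0.0.0
Broadcast: 164.127.255.255
First usable = network + 1
Last usable = broadcast - 1
Range: 164.0.0.1 to 164.127.255.254


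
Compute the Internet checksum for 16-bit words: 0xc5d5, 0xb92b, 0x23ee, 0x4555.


Sum all words (with carry folding):
+ 0xc5d5 = 0xc5d5
+ 0xb92b = 0x7f01
+ 0x23ee = 0xa2ef
+ 0x4555 = 0xe844
One's complement: ~0xe844
Checksum = 0x17bb


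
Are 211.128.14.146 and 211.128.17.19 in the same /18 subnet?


Mask: 255.255.192.0
211.128.14.146 AND mask = 211.128.0.0
211.128.17.19 AND mask = 211.128.0.0
Yes, same subnet (211.128.0.0)


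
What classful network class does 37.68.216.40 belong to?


First octet: 37
Binary: 00100101
0xxxxxxx -> Class A (1-126)
Class A, default mask 255.0.0.0 (/8)


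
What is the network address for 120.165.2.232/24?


IP:   01111000.10100101.00000010.11101000
Mask: 11111111.11111111.11111111.00000000
AND operation:
Net:  01111000.10100101.00000010.00000000
Network: 120.165.2.0/24


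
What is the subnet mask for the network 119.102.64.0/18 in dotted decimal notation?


/18 means 18 network bits, 14 host bits
Binary: 11111111111111111100000000000000
Mask: 255.255.192.0


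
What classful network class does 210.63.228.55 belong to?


First octet: 210
Binary: 11010010
110xxxxx -> Class C (192-223)
Class C, default mask 255.255.255.0 (/24)


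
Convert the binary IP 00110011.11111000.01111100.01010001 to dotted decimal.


00110011 = 51
11111000 = 248
01111100 = 124
01010001 = 81
IP: 51.248.124.81


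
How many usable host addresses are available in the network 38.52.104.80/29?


Host bits = 32 - 29 = 3
Total addresses = 2^3 = 8
Usable = total - 2 (network and broadcast)
Usable hosts: 6


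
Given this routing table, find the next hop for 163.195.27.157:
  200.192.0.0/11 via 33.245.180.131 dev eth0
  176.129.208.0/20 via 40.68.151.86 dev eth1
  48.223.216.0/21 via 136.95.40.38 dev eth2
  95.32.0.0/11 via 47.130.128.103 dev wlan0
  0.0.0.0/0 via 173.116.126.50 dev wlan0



Longest prefix match for 163.195.27.157:
  /11 200.192.0.0: no
  /20 176.129.208.0: no
  /21 48.223.216.0: no
  /11 95.32.0.0: no
  /0 0.0.0.0: MATCH
Selected: next-hop 173.116.126.50 via wlan0 (matched /0)


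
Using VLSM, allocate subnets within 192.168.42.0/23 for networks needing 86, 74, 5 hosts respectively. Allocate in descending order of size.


86 hosts -> /25 (126 usable): 192.168.42.0/25
74 hosts -> /25 (126 usable): 192.168.42.128/25
5 hosts -> /29 (6 usable): 192.168.43.0/29
Allocation: 192.168.42.0/25 (86 hosts, 126 usable); 192.168.42.128/25 (74 hosts, 126 usable); 192.168.43.0/29 (5 hosts, 6 usable)


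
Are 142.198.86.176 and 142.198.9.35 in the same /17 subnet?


Mask: 255.255.128.0
142.198.86.176 AND mask = 142.198.0.0
142.198.9.35 AND mask = 142.198.0.0
Yes, same subnet (142.198.0.0)


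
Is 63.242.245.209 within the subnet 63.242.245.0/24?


Subnet network: 63.242.245.0
Test IP AND mask: 63.242.245.0
Yes, 63.242.245.209 is in 63.242.245.0/24


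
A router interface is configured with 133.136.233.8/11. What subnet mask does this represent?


/11 means 11 network bits, 21 host bits
Binary: 11111111111000000000000000000000
Mask: 255.224.0.0


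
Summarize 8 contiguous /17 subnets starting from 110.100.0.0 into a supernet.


Original prefix: /17
Number of subnets: 8 = 2^3
New prefix = 17 - 3 = 14
Supernet: 110.100.0.0/14


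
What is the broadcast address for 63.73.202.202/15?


Network: 63.72.0.0/15
Host bits = 17
Set all host bits to 1:
Broadcast: 63.73.255.255


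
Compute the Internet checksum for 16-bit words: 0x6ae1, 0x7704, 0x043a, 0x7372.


Sum all words (with carry folding):
+ 0x6ae1 = 0x6ae1
+ 0x7704 = 0xe1e5
+ 0x043a = 0xe61f
+ 0x7372 = 0x5992
One's complement: ~0x5992
Checksum = 0xa66d


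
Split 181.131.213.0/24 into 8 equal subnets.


New prefix = 24 + 3 = 27
Each subnet has 32 addresses
  181.131.213.0/27
  181.131.213.32/27
  181.131.213.64/27
  181.131.213.96/27
  181.131.213.128/27
  181.131.213.160/27
  181.131.213.192/27
  181.131.213.224/27
Subnets: 181.131.213.0/27, 181.131.213.32/27, 181.131.213.64/27, 181.131.213.96/27, 181.131.213.128/27, 181.131.213.160/27, 181.131.213.192/27, 181.131.213.224/27


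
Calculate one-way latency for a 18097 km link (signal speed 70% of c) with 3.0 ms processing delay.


Speed = 0.7 * 3e5 km/s = 210000 km/s
Propagation delay = 18097 / 210000 = 0.0862 s = 86.1762 ms
Processing delay = 3.0 ms
Total one-way latency = 89.1762 ms


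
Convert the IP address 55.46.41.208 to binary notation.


55 = 00110111
46 = 00101110
41 = 00101001
208 = 11010000
Binary: 00110111.00101110.00101001.11010000


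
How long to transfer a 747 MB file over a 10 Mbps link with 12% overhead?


Effective throughput = 10 * (1 - 12/100) = 8.8 Mbps
File size in Mb = 747 * 8 = 5976 Mb
Time = 5976 / 8.8
Time = 679.0909 seconds


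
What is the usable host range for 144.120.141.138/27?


Network: 144.120.141.128
Broadcast: 144.120.141.159
First usable = network + 1
Last usable = broadcast - 1
Range: 144.120.141.129 to 144.120.141.158


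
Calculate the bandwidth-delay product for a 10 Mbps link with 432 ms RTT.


BDP = bandwidth * RTT
= 10 Mbps * 432 ms
= 10 * 1e6 * 432 / 1000 bits
= 4320000 bits
= 540000 bytes
= 527.3438 KB
BDP = 4320000 bits (540000 bytes)


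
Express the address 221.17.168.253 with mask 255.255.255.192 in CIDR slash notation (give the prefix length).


Binary: 11111111.11111111.11111111.11000000
Count leading 1s
Prefix: /26


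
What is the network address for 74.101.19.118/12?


IP:   01001010.01100101.00010011.01110110
Mask: 11111111.11110000.00000000.00000000
AND operation:
Net:  01001010.01100000.00000000.00000000
Network: 74.96.0.0/12


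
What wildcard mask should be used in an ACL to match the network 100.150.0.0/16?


Subnet mask: 255.255.0.0
Wildcard = 255.255.255.255 - subnet mask
255 - 255 = 0
255 - 255 = 0
255 - 0 = 255
255 - 0 = 255
Wildcard: 0.0.255.255


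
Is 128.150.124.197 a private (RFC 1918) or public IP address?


RFC 1918 private ranges:
  10.0.0.0/8 (10.0.0.0 - 10.255.255.255)
  172.16.0.0/12 (172.16.0.0 - 172.31.255.255)
  192.168.0.0/16 (192.168.0.0 - 192.168.255.255)
Public (not in any RFC 1918 range)


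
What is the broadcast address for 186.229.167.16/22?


Network: 186.229.164.0/22
Host bits = 10
Set all host bits to 1:
Broadcast: 186.229.167.255


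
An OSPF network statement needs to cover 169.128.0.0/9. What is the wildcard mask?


Subnet mask: 255.128.0.0
Wildcard = 255.255.255.255 - subnet mask
255 - 255 = 0
255 - 128 = 127
255 - 0 = 255
255 - 0 = 255
Wildcard: 0.127.255.255


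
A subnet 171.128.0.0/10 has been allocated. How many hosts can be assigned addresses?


Host bits = 32 - 10 = 22
Total addresses = 2^22 = 4194304
Usable = total - 2 (network and broadcast)
Usable hosts: 4194302


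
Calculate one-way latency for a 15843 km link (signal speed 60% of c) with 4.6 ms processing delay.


Speed = 0.6 * 3e5 km/s = 180000 km/s
Propagation delay = 15843 / 180000 = 0.088 s = 88.0167 ms
Processing delay = 4.6 ms
Total one-way latency = 92.6167 ms


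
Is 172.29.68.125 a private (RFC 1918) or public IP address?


RFC 1918 private ranges:
  10.0.0.0/8 (10.0.0.0 - 10.255.255.255)
  172.16.0.0/12 (172.16.0.0 - 172.31.255.255)
  192.168.0.0/16 (192.168.0.0 - 192.168.255.255)
Private (in 172.16.0.0/12)


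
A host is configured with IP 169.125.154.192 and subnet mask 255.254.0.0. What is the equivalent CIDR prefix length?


Binary: 11111111.11111110.00000000.00000000
Count leading 1s
Prefix: /15


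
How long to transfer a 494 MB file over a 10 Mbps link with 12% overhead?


Effective throughput = 10 * (1 - 12/100) = 8.8 Mbps
File size in Mb = 494 * 8 = 3952 Mb
Time = 3952 / 8.8
Time = 449.0909 seconds


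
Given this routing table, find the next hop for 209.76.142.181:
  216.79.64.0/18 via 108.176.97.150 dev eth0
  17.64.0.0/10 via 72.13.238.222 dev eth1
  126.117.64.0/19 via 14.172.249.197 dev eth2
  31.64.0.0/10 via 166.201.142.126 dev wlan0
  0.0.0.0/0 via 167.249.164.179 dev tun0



Longest prefix match for 209.76.142.181:
  /18 216.79.64.0: no
  /10 17.64.0.0: no
  /19 126.117.64.0: no
  /10 31.64.0.0: no
  /0 0.0.0.0: MATCH
Selected: next-hop 167.249.164.179 via tun0 (matched /0)


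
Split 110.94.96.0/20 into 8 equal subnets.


New prefix = 20 + 3 = 23
Each subnet has 512 addresses
  110.94.96.0/23
  110.94.98.0/23
  110.94.100.0/23
  110.94.102.0/23
  110.94.104.0/23
  110.94.106.0/23
  110.94.108.0/23
  110.94.110.0/23
Subnets: 110.94.96.0/23, 110.94.98.0/23, 110.94.100.0/23, 110.94.102.0/23, 110.94.104.0/23, 110.94.106.0/23, 110.94.108.0/23, 110.94.110.0/23


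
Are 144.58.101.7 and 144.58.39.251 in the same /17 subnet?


Mask: 255.255.128.0
144.58.101.7 AND mask = 144.58.0.0
144.58.39.251 AND mask = 144.58.0.0
Yes, same subnet (144.58.0.0)


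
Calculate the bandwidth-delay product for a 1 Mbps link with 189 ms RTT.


BDP = bandwidth * RTT
= 1 Mbps * 189 ms
= 1 * 1e6 * 189 / 1000 bits
= 189000 bits
= 23625 bytes
= 23.0713 KB
BDP = 189000 bits (23625 bytes)


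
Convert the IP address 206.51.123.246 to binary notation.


206 = 11001110
51 = 00110011
123 = 01111011
246 = 11110110
Binary: 11001110.00110011.01111011.11110110


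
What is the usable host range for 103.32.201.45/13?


Network: 103.32.0.0
Broadcast: 103.39.255.255
First usable = network + 1
Last usable = broadcast - 1
Range: 103.32.0.1 to 103.39.255.254


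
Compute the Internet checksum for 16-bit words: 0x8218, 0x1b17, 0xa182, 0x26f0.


Sum all words (with carry folding):
+ 0x8218 = 0x8218
+ 0x1b17 = 0x9d2f
+ 0xa182 = 0x3eb2
+ 0x26f0 = 0x65a2
One's complement: ~0x65a2
Checksum = 0x9a5d


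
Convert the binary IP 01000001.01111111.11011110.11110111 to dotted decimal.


01000001 = 65
01111111 = 127
11011110 = 222
11110111 = 247
IP: 65.127.222.247


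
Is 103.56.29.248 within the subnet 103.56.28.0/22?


Subnet network: 103.56.28.0
Test IP AND mask: 103.56.28.0
Yes, 103.56.29.248 is in 103.56.28.0/22


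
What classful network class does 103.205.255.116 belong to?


First octet: 103
Binary: 01100111
0xxxxxxx -> Class A (1-126)
Class A, default mask 255.0.0.0 (/8)


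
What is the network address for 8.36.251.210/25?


IP:   00001000.00100100.11111011.11010010
Mask: 11111111.11111111.11111111.10000000
AND operation:
Net:  00001000.00100100.11111011.10000000
Network: 8.36.251.128/25


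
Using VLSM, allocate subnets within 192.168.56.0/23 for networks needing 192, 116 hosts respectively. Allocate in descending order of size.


192 hosts -> /24 (254 usable): 192.168.56.0/24
116 hosts -> /25 (126 usable): 192.168.57.0/25
Allocation: 192.168.56.0/24 (192 hosts, 254 usable); 192.168.57.0/25 (116 hosts, 126 usable)


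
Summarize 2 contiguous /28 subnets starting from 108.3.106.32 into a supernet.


Original prefix: /28
Number of subnets: 2 = 2^1
New prefix = 28 - 1 = 27
Supernet: 108.3.106.32/27


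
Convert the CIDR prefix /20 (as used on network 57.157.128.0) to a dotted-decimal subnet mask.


/20 means 20 network bits, 12 host bits
Binary: 11111111111111111111000000000000
Mask: 255.255.240.0


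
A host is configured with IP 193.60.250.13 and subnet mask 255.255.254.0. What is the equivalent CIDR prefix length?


Binary: 11111111.11111111.11111110.00000000
Count leading 1s
Prefix: /23


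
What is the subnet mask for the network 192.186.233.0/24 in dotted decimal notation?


/24 means 24 network bits, 8 host bits
Binary: 11111111111111111111111100000000
Mask: 255.255.255.0


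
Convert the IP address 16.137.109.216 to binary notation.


16 = 00010000
137 = 10001001
109 = 01101101
216 = 11011000
Binary: 00010000.10001001.01101101.11011000


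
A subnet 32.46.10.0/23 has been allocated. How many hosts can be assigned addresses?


Host bits = 32 - 23 = 9
Total addresses = 2^9 = 512
Usable = total - 2 (network and broadcast)
Usable hosts: 510


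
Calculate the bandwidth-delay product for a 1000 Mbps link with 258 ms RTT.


BDP = bandwidth * RTT
= 1000 Mbps * 258 ms
= 1000 * 1e6 * 258 / 1000 bits
= 258000000 bits
= 32250000 bytes
= 31494.1406 KB
BDP = 258000000 bits (32250000 bytes)


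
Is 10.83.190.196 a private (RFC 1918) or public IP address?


RFC 1918 private ranges:
  10.0.0.0/8 (10.0.0.0 - 10.255.255.255)
  172.16.0.0/12 (172.16.0.0 - 172.31.255.255)
  192.168.0.0/16 (192.168.0.0 - 192.168.255.255)
Private (in 10.0.0.0/8)


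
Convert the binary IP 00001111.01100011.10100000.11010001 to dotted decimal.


00001111 = 15
01100011 = 99
10100000 = 160
11010001 = 209
IP: 15.99.160.209


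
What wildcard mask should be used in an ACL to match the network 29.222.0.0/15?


Subnet mask: 255.254.0.0
Wildcard = 255.255.255.255 - subnet mask
255 - 255 = 0
255 - 254 = 1
255 - 0 = 255
255 - 0 = 255
Wildcard: 0.1.255.255


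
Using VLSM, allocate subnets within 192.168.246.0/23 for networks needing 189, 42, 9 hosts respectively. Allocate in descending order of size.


189 hosts -> /24 (254 usable): 192.168.246.0/24
42 hosts -> /26 (62 usable): 192.168.247.0/26
9 hosts -> /28 (14 usable): 192.168.247.64/28
Allocation: 192.168.246.0/24 (189 hosts, 254 usable); 192.168.247.0/26 (42 hosts, 62 usable); 192.168.247.64/28 (9 hosts, 14 usable)


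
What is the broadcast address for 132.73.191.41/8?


Network: 132.0.0.0/8
Host bits = 24
Set all host bits to 1:
Broadcast: 132.255.255.255


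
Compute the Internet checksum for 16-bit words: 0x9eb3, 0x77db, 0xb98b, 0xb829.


Sum all words (with carry folding):
+ 0x9eb3 = 0x9eb3
+ 0x77db = 0x168f
+ 0xb98b = 0xd01a
+ 0xb829 = 0x8844
One's complement: ~0x8844
Checksum = 0x77bb


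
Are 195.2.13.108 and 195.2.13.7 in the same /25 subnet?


Mask: 255.255.255.128
195.2.13.108 AND mask = 195.2.13.0
195.2.13.7 AND mask = 195.2.13.0
Yes, same subnet (195.2.13.0)


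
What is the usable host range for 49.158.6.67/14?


Network: 49.156.0.0
Broadcast: 49.159.255.255
First usable = network + 1
Last usable = broadcast - 1
Range: 49.156.0.1 to 49.159.255.254


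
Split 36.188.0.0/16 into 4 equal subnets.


New prefix = 16 + 2 = 18
Each subnet has 16384 addresses
  36.188.0.0/18
  36.188.64.0/18
  36.188.128.0/18
  36.188.192.0/18
Subnets: 36.188.0.0/18, 36.188.64.0/18, 36.188.128.0/18, 36.188.192.0/18


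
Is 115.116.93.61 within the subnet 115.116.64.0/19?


Subnet network: 115.116.64.0
Test IP AND mask: 115.116.64.0
Yes, 115.116.93.61 is in 115.116.64.0/19


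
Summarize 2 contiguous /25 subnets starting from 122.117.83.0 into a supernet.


Original prefix: /25
Number of subnets: 2 = 2^1
New prefix = 25 - 1 = 24
Supernet: 122.117.83.0/24


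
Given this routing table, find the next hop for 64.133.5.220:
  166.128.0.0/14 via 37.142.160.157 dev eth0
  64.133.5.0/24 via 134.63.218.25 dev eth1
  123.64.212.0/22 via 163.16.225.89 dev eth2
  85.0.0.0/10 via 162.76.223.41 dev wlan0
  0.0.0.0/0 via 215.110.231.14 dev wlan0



Longest prefix match for 64.133.5.220:
  /14 166.128.0.0: no
  /24 64.133.5.0: MATCH
  /22 123.64.212.0: no
  /10 85.0.0.0: no
  /0 0.0.0.0: MATCH
Selected: next-hop 134.63.218.25 via eth1 (matched /24)


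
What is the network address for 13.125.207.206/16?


IP:   00001101.01111101.11001111.11001110
Mask: 11111111.11111111.00000000.00000000
AND operation:
Net:  00001101.01111101.00000000.00000000
Network: 13.125.0.0/16


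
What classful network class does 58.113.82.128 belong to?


First octet: 58
Binary: 00111010
0xxxxxxx -> Class A (1-126)
Class A, default mask 255.0.0.0 (/8)


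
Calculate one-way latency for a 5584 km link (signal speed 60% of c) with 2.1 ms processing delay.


Speed = 0.6 * 3e5 km/s = 180000 km/s
Propagation delay = 5584 / 180000 = 0.031 s = 31.0222 ms
Processing delay = 2.1 ms
Total one-way latency = 33.1222 ms


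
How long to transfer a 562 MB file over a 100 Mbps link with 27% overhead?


Effective throughput = 100 * (1 - 27/100) = 73 Mbps
File size in Mb = 562 * 8 = 4496 Mb
Time = 4496 / 73
Time = 61.589 seconds


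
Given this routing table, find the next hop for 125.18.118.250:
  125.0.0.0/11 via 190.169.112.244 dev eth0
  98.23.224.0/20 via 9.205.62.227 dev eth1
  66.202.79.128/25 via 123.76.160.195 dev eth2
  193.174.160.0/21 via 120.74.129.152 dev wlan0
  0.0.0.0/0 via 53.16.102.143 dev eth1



Longest prefix match for 125.18.118.250:
  /11 125.0.0.0: MATCH
  /20 98.23.224.0: no
  /25 66.202.79.128: no
  /21 193.174.160.0: no
  /0 0.0.0.0: MATCH
Selected: next-hop 190.169.112.244 via eth0 (matched /11)


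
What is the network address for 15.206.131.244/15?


IP:   00001111.11001110.10000011.11110100
Mask: 11111111.11111110.00000000.00000000
AND operation:
Net:  00001111.11001110.00000000.00000000
Network: 15.206.0.0/15


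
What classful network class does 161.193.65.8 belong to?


First octet: 161
Binary: 10100001
10xxxxxx -> Class B (128-191)
Class B, default mask 255.255.0.0 (/16)


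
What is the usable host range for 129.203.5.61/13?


Network: 129.200.0.0
Broadcast: 129.207.255.255
First usable = network + 1
Last usable = broadcast - 1
Range: 129.200.0.1 to 129.207.255.254


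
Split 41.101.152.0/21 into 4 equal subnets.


New prefix = 21 + 2 = 23
Each subnet has 512 addresses
  41.101.152.0/23
  41.101.154.0/23
  41.101.156.0/23
  41.101.158.0/23
Subnets: 41.101.152.0/23, 41.101.154.0/23, 41.101.156.0/23, 41.101.158.0/23


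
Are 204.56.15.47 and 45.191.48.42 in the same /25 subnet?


Mask: 255.255.255.128
204.56.15.47 AND mask = 204.56.15.0
45.191.48.42 AND mask = 45.191.48.0
No, different subnets (204.56.15.0 vs 45.191.48.0)


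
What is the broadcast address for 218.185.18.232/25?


Network: 218.185.18.128/25
Host bits = 7
Set all host bits to 1:
Broadcast: 218.185.18.255


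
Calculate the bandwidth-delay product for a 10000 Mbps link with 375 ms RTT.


BDP = bandwidth * RTT
= 10000 Mbps * 375 ms
= 10000 * 1e6 * 375 / 1000 bits
= 3750000000 bits
= 468750000 bytes
= 457763.6719 KB
BDP = 3750000000 bits (468750000 bytes)


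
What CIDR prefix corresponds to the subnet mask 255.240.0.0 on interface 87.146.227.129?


Binary: 11111111.11110000.00000000.00000000
Count leading 1s
Prefix: /12


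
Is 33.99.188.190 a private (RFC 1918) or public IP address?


RFC 1918 private ranges:
  10.0.0.0/8 (10.0.0.0 - 10.255.255.255)
  172.16.0.0/12 (172.16.0.0 - 172.31.255.255)
  192.168.0.0/16 (192.168.0.0 - 192.168.255.255)
Public (not in any RFC 1918 range)


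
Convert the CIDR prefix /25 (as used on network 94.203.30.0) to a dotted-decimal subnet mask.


/25 means 25 network bits, 7 host bits
Binary: 11111111111111111111111110000000
Mask: 255.255.255.128


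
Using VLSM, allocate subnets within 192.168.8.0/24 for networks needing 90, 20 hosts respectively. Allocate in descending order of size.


90 hosts -> /25 (126 usable): 192.168.8.0/25
20 hosts -> /27 (30 usable): 192.168.8.128/27
Allocation: 192.168.8.0/25 (90 hosts, 126 usable); 192.168.8.128/27 (20 hosts, 30 usable)


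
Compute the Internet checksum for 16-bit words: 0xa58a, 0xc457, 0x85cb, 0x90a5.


Sum all words (with carry folding):
+ 0xa58a = 0xa58a
+ 0xc457 = 0x69e2
+ 0x85cb = 0xefad
+ 0x90a5 = 0x8053
One's complement: ~0x8053
Checksum = 0x7fac


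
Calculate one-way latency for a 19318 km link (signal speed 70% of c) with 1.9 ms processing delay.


Speed = 0.7 * 3e5 km/s = 210000 km/s
Propagation delay = 19318 / 210000 = 0.092 s = 91.9905 ms
Processing delay = 1.9 ms
Total one-way latency = 93.8905 ms


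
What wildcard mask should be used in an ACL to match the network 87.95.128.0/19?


Subnet mask: 255.255.224.0
Wildcard = 255.255.255.255 - subnet mask
255 - 255 = 0
255 - 255 = 0
255 - 224 = 31
255 - 0 = 255
Wildcard: 0.0.31.255


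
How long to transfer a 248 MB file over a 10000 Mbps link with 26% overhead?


Effective throughput = 10000 * (1 - 26/100) = 7400 Mbps
File size in Mb = 248 * 8 = 1984 Mb
Time = 1984 / 7400
Time = 0.2681 seconds


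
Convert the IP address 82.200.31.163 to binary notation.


82 = 01010010
200 = 11001000
31 = 00011111
163 = 10100011
Binary: 01010010.11001000.00011111.10100011


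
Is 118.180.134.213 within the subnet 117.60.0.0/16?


Subnet network: 117.60.0.0
Test IP AND mask: 118.180.0.0
No, 118.180.134.213 is not in 117.60.0.0/16


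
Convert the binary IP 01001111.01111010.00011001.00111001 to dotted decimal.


01001111 = 79
01111010 = 122
00011001 = 25
00111001 = 57
IP: 79.122.25.57


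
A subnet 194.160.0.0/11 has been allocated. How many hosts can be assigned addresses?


Host bits = 32 - 11 = 21
Total addresses = 2^21 = 2097152
Usable = total - 2 (network and broadcast)
Usable hosts: 2097150


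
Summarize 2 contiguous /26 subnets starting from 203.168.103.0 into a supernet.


Original prefix: /26
Number of subnets: 2 = 2^1
New prefix = 26 - 1 = 25
Supernet: 203.168.103.0/25


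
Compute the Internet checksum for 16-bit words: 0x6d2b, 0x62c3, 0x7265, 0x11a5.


Sum all words (with carry folding):
+ 0x6d2b = 0x6d2b
+ 0x62c3 = 0xcfee
+ 0x7265 = 0x4254
+ 0x11a5 = 0x53f9
One's complement: ~0x53f9
Checksum = 0xac06


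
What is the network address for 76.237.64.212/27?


IP:   01001100.11101101.01000000.11010100
Mask: 11111111.11111111.11111111.11100000
AND operation:
Net:  01001100.11101101.01000000.11000000
Network: 76.237.64.192/27


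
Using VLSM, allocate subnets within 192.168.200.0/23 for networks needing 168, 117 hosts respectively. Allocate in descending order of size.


168 hosts -> /24 (254 usable): 192.168.200.0/24
117 hosts -> /25 (126 usable): 192.168.201.0/25
Allocation: 192.168.200.0/24 (168 hosts, 254 usable); 192.168.201.0/25 (117 hosts, 126 usable)


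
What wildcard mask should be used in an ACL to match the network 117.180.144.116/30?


Subnet mask: 255.255.255.252
Wildcard = 255.255.255.255 - subnet mask
255 - 255 = 0
255 - 255 = 0
255 - 255 = 0
255 - 252 = 3
Wildcard: 0.0.0.3


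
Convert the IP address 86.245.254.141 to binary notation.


86 = 01010110
245 = 11110101
254 = 11111110
141 = 10001101
Binary: 01010110.11110101.11111110.10001101


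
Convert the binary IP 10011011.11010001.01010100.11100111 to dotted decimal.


10011011 = 155
11010001 = 209
01010100 = 84
11100111 = 231
IP: 155.209.84.231


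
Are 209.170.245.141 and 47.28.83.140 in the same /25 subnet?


Mask: 255.255.255.128
209.170.245.141 AND mask = 209.170.245.128
47.28.83.140 AND mask = 47.28.83.128
No, different subnets (209.170.245.128 vs 47.28.83.128)


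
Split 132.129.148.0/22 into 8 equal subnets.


New prefix = 22 + 3 = 25
Each subnet has 128 addresses
  132.129.148.0/25
  132.129.148.128/25
  132.129.149.0/25
  132.129.149.128/25
  132.129.150.0/25
  132.129.150.128/25
  132.129.151.0/25
  132.129.151.128/25
Subnets: 132.129.148.0/25, 132.129.148.128/25, 132.129.149.0/25, 132.129.149.128/25, 132.129.150.0/25, 132.129.150.128/25, 132.129.151.0/25, 132.129.151.128/25


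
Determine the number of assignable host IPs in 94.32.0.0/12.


Host bits = 32 - 12 = 20
Total addresses = 2^20 = 1048576
Usable = total - 2 (network and broadcast)
Usable hosts: 1048574


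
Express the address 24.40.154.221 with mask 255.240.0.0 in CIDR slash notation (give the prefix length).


Binary: 11111111.11110000.00000000.00000000
Count leading 1s
Prefix: /12


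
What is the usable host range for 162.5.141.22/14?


Network: 162.4.0.0
Broadcast: 162.7.255.255
First usable = network + 1
Last usable = broadcast - 1
Range: 162.4.0.1 to 162.7.255.254


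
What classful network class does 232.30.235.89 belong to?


First octet: 232
Binary: 11101000
1110xxxx -> Class D (224-239)
Class D (multicast), default mask N/A


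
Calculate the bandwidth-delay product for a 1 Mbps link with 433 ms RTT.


BDP = bandwidth * RTT
= 1 Mbps * 433 ms
= 1 * 1e6 * 433 / 1000 bits
= 433000 bits
= 54125 bytes
= 52.8564 KB
BDP = 433000 bits (54125 bytes)


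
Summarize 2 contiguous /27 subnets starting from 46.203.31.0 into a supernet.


Original prefix: /27
Number of subnets: 2 = 2^1
New prefix = 27 - 1 = 26
Supernet: 46.203.31.0/26


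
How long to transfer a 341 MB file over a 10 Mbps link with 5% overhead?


Effective throughput = 10 * (1 - 5/100) = 9.5 Mbps
File size in Mb = 341 * 8 = 2728 Mb
Time = 2728 / 9.5
Time = 287.1579 seconds


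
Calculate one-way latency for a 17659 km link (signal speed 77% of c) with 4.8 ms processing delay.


Speed = 0.77 * 3e5 km/s = 231000 km/s
Propagation delay = 17659 / 231000 = 0.0764 s = 76.4459 ms
Processing delay = 4.8 ms
Total one-way latency = 81.2459 ms


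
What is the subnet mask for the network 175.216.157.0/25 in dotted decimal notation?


/25 means 25 network bits, 7 host bits
Binary: 11111111111111111111111110000000
Mask: 255.255.255.128


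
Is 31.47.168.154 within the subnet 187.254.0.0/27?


Subnet network: 187.254.0.0
Test IP AND mask: 31.47.168.128
No, 31.47.168.154 is not in 187.254.0.0/27


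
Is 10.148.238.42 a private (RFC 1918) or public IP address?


RFC 1918 private ranges:
  10.0.0.0/8 (10.0.0.0 - 10.255.255.255)
  172.16.0.0/12 (172.16.0.0 - 172.31.255.255)
  192.168.0.0/16 (192.168.0.0 - 192.168.255.255)
Private (in 10.0.0.0/8)


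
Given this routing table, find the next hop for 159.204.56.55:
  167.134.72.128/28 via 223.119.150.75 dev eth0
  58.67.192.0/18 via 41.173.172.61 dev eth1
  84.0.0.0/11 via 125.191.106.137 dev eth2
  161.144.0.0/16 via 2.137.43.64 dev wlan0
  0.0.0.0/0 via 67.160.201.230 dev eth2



Longest prefix match for 159.204.56.55:
  /28 167.134.72.128: no
  /18 58.67.192.0: no
  /11 84.0.0.0: no
  /16 161.144.0.0: no
  /0 0.0.0.0: MATCH
Selected: next-hop 67.160.201.230 via eth2 (matched /0)


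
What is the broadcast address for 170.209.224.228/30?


Network: 170.209.224.228/30
Host bits = 2
Set all host bits to 1:
Broadcast: 170.209.224.231


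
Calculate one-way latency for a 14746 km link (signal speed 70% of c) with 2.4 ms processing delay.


Speed = 0.7 * 3e5 km/s = 210000 km/s
Propagation delay = 14746 / 210000 = 0.0702 s = 70.219 ms
Processing delay = 2.4 ms
Total one-way latency = 72.619 ms


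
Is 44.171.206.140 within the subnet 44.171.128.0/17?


Subnet network: 44.171.128.0
Test IP AND mask: 44.171.128.0
Yes, 44.171.206.140 is in 44.171.128.0/17


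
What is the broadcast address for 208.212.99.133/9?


Network: 208.128.0.0/9
Host bits = 23
Set all host bits to 1:
Broadcast: 208.255.255.255


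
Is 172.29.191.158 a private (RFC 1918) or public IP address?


RFC 1918 private ranges:
  10.0.0.0/8 (10.0.0.0 - 10.255.255.255)
  172.16.0.0/12 (172.16.0.0 - 172.31.255.255)
  192.168.0.0/16 (192.168.0.0 - 192.168.255.255)
Private (in 172.16.0.0/12)


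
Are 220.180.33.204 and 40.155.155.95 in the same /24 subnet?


Mask: 255.255.255.0
220.180.33.204 AND mask = 220.180.33.0
40.155.155.95 AND mask = 40.155.155.0
No, different subnets (220.180.33.0 vs 40.155.155.0)


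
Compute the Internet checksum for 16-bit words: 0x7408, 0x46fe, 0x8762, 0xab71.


Sum all words (with carry folding):
+ 0x7408 = 0x7408
+ 0x46fe = 0xbb06
+ 0x8762 = 0x4269
+ 0xab71 = 0xedda
One's complement: ~0xedda
Checksum = 0x1225


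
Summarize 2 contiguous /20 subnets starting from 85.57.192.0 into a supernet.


Original prefix: /20
Number of subnets: 2 = 2^1
New prefix = 20 - 1 = 19
Supernet: 85.57.192.0/19


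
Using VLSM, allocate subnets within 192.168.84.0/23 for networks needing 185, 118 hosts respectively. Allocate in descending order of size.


185 hosts -> /24 (254 usable): 192.168.84.0/24
118 hosts -> /25 (126 usable): 192.168.85.0/25
Allocation: 192.168.84.0/24 (185 hosts, 254 usable); 192.168.85.0/25 (118 hosts, 126 usable)


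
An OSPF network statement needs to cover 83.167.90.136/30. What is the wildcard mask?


Subnet mask: 255.255.255.252
Wildcard = 255.255.255.255 - subnet mask
255 - 255 = 0
255 - 255 = 0
255 - 255 = 0
255 - 252 = 3
Wildcard: 0.0.0.3


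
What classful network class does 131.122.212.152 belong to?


First octet: 131
Binary: 10000011
10xxxxxx -> Class B (128-191)
Class B, default mask 255.255.0.0 (/16)
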